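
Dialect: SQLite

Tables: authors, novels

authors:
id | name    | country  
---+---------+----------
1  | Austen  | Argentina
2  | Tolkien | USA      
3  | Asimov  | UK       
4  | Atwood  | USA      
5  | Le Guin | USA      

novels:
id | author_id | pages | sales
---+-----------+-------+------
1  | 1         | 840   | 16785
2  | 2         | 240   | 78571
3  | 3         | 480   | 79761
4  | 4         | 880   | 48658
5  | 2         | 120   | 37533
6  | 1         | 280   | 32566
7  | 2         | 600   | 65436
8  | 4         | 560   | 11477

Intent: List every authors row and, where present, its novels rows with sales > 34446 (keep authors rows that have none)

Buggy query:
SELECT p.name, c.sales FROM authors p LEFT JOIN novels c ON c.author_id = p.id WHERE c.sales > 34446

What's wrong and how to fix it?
Bug: A WHERE condition on the right-hand table after LEFT JOIN drops unmatched parents

Fix: Move the right-table condition into the ON clause so unmatched parents are kept

Corrected query:
SELECT p.name, c.sales FROM authors p LEFT JOIN novels c ON c.author_id = p.id AND c.sales > 34446

Result:
name    | sales
--------+------
Austen  | NULL 
Tolkien | 37533
Tolkien | 65436
Tolkien | 78571
Asimov  | 79761
Atwood  | 48658
Le Guin | NULL 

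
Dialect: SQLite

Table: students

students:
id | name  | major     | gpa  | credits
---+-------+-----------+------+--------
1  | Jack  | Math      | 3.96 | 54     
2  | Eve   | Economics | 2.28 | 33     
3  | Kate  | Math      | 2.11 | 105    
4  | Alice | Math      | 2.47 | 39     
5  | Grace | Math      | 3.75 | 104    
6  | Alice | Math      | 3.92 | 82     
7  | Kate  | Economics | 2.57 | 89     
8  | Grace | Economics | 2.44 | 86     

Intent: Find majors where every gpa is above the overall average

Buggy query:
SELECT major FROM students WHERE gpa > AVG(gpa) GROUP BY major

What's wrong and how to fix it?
Bug: WHERE evaluates per row before aggregation, so AVG() is unavailable

Fix: Use a subquery for AVG and a HAVING MIN(...) filter so the condition holds for every row in the group

Corrected query:
SELECT major FROM students GROUP BY major HAVING MIN(gpa) > (SELECT AVG(gpa) FROM students)

Result:
(no rows)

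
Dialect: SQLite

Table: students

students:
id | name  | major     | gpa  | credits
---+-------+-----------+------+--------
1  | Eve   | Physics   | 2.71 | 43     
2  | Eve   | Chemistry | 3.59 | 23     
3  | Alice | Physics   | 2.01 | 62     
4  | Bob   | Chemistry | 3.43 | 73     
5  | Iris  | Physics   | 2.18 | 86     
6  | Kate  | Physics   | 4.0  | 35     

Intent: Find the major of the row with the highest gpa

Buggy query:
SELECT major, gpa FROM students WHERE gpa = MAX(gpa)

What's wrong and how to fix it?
Bug: MAX(gpa) is an aggregate and cannot be used directly in WHERE

Fix: Wrap MAX in a scalar subquery so WHERE compares against a single value

Corrected query:
SELECT major, gpa FROM students WHERE gpa = (SELECT MAX(gpa) FROM students)

Result:
major   | gpa
--------+----
Physics | 4  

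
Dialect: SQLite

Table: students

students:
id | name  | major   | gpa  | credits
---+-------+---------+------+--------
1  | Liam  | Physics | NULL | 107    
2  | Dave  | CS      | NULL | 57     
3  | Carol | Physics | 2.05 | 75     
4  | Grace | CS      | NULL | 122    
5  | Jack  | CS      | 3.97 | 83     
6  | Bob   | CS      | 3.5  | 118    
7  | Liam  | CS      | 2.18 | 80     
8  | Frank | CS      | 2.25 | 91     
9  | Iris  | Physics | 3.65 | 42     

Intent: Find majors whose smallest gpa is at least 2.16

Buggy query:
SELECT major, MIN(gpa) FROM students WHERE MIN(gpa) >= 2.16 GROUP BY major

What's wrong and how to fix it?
Bug: Aggregates like MIN are computed per group after WHERE runs

Fix: Use HAVING for the per-group MIN condition

Corrected query:
SELECT major, MIN(gpa) FROM students GROUP BY major HAVING MIN(gpa) >= 2.16

Result:
major | MIN(gpa)
------+---------
CS    | 2.18    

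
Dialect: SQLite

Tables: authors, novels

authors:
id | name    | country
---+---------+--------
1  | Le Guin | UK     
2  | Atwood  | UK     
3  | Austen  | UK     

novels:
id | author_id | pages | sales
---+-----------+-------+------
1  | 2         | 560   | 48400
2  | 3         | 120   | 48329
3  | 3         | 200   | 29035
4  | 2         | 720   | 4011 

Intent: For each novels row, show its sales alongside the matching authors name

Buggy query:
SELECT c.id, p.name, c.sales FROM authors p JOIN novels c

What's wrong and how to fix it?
Bug: JOIN with no ON clause produces a cartesian product; every novels row pairs with every authors row

Fix: Add ON c.author_id = p.id to the JOIN

Corrected query:
SELECT c.id, p.name, c.sales FROM authors p JOIN novels c ON c.author_id = p.id

Result:
id | name   | sales
---+--------+------
1  | Atwood | 48400
2  | Austen | 48329
3  | Austen | 29035
4  | Atwood | 4011 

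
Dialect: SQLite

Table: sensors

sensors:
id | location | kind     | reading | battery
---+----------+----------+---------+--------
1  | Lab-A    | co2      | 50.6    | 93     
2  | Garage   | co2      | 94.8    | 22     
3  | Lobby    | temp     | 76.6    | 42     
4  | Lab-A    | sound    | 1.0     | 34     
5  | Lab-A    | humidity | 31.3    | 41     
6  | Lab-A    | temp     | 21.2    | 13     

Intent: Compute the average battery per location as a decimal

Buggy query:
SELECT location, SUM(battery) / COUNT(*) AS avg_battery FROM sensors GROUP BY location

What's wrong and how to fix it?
Bug: Both operands are integers, so '/' performs integer division and truncates

Fix: Multiply by 1.0 (or CAST to REAL) to force floating-point division

Corrected query:
SELECT location, SUM(battery) * 1.0 / COUNT(*) AS avg_battery FROM sensors GROUP BY location

Result:
location | avg_battery
---------+------------
Garage   | 22         
Lab-A    | 45.25      
Lobby    | 42         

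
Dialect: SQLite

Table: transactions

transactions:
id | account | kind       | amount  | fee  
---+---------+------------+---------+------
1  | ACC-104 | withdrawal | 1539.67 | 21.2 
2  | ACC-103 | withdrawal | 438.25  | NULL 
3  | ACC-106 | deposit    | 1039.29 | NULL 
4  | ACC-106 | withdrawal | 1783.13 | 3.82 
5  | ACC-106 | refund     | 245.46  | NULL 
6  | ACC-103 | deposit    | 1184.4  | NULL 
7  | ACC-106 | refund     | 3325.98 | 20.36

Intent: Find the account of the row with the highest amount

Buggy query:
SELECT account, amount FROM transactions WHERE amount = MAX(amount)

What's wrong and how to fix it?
Bug: WHERE is evaluated per row; an aggregate over the whole table isn't defined there

Fix: Wrap MAX in a scalar subquery so WHERE compares against a single value

Corrected query:
SELECT account, amount FROM transactions WHERE amount = (SELECT MAX(amount) FROM transactions)

Result:
account | amount 
--------+--------
ACC-106 | 3325.98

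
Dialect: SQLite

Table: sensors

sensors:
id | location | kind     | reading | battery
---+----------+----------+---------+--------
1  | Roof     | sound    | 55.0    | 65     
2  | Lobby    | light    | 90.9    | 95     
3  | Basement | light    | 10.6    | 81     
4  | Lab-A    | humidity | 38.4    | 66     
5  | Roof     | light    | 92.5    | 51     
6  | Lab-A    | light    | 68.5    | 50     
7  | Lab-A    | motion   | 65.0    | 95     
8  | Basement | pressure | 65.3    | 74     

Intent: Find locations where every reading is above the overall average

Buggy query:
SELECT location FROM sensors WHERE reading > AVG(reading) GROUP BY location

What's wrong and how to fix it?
Bug: AVG() is an aggregate; it can't sit directly in WHERE

Fix: Use a subquery for AVG and a HAVING MIN(...) filter so the condition holds for every row in the group

Corrected query:
SELECT location FROM sensors GROUP BY location HAVING MIN(reading) > (SELECT AVG(reading) FROM sensors)

Result:
location
--------
Lobby   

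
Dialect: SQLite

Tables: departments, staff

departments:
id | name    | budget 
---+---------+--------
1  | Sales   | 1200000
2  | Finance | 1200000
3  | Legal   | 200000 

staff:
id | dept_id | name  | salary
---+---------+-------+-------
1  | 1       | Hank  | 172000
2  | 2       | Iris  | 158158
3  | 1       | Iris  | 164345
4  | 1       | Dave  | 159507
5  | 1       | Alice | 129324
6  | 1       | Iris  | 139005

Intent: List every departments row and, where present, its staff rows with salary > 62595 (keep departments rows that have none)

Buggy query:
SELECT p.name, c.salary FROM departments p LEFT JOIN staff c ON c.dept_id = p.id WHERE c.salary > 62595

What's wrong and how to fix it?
Bug: Filtering c.salary in WHERE discards the NULL rows produced by LEFT JOIN, turning it into an inner join

Fix: Put 'c.salary > 62595' in the JOIN's ON clause instead of WHERE

Corrected query:
SELECT p.name, c.salary FROM departments p LEFT JOIN staff c ON c.dept_id = p.id AND c.salary > 62595

Result:
name    | salary
--------+-------
Sales   | 129324
Sales   | 139005
Sales   | 159507
Sales   | 164345
Sales   | 172000
Finance | 158158
Legal   | NULL  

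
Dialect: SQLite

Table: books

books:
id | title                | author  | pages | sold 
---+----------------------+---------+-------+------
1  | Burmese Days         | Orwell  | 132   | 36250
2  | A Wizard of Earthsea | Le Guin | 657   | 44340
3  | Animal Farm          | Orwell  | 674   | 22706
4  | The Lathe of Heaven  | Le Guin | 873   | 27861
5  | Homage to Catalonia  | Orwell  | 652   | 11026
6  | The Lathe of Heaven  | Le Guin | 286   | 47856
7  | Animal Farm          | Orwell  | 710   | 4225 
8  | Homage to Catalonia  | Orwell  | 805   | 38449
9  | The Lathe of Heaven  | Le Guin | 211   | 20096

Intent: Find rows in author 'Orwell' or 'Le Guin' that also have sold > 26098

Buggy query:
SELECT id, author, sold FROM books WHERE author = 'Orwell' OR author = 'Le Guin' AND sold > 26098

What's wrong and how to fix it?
Bug: AND binds tighter than OR, so this parses as author = 'Orwell' OR (author = 'Le Guin' AND sold > 26098)

Fix: Group the OR with parentheses (or use IN), then AND the threshold

Corrected query:
SELECT id, author, sold FROM books WHERE (author = 'Orwell' OR author = 'Le Guin') AND sold > 26098

Result:
id | author  | sold 
---+---------+------
1  | Orwell  | 36250
2  | Le Guin | 44340
4  | Le Guin | 27861
6  | Le Guin | 47856
8  | Orwell  | 38449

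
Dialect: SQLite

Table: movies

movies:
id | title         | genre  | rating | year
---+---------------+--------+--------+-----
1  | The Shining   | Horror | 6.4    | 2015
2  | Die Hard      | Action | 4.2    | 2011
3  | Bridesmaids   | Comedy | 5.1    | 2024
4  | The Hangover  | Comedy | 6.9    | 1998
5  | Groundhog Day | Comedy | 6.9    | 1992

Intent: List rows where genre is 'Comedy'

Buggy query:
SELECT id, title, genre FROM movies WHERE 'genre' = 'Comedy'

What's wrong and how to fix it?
Bug: Single quotes denote string literals in SQL; the column name is being compared as a constant string

Fix: Remove the quotes around the column name (or use double quotes for an identifier)

Corrected query:
SELECT id, title, genre FROM movies WHERE genre = 'Comedy'

Result:
id | title         | genre 
---+---------------+-------
3  | Bridesmaids   | Comedy
4  | The Hangover  | Comedy
5  | Groundhog Day | Comedy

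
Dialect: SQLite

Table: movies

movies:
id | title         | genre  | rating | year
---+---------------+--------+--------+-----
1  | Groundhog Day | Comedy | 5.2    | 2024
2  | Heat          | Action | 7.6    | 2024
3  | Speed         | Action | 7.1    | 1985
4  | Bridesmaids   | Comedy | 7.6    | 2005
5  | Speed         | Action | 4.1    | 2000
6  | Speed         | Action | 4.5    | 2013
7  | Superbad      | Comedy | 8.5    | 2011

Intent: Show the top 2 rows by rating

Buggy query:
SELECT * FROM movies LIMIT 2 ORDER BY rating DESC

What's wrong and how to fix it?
Bug: ORDER BY cannot follow LIMIT; LIMIT is the final clause

Fix: Sort with ORDER BY, then apply LIMIT

Corrected query:
SELECT * FROM movies ORDER BY rating DESC LIMIT 2

Result:
id | title    | genre  | rating | year
---+----------+--------+--------+-----
7  | Superbad | Comedy | 8.5    | 2011
2  | Heat     | Action | 7.6    | 2024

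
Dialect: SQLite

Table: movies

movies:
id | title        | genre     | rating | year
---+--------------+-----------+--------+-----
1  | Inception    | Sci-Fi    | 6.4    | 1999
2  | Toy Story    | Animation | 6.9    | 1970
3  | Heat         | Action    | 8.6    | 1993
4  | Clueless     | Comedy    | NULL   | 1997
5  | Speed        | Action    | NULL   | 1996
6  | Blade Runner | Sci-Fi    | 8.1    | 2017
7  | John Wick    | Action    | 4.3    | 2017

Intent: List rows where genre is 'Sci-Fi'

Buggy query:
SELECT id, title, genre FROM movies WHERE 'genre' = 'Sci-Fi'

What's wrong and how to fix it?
Bug: 'genre' in single quotes is a string literal, not the column; the comparison is literal-vs-literal and never true

Fix: Remove the quotes around the column name (or use double quotes for an identifier)

Corrected query:
SELECT id, title, genre FROM movies WHERE genre = 'Sci-Fi'

Result:
id | title        | genre 
---+--------------+-------
1  | Inception    | Sci-Fi
6  | Blade Runner | Sci-Fi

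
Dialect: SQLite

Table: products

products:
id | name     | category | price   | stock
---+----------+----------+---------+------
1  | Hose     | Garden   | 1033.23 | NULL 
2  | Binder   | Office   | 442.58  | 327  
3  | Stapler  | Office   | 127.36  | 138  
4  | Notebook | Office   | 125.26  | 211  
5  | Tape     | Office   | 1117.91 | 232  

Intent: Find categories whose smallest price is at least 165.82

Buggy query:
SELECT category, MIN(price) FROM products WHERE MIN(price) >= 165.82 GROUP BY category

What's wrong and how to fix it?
Bug: Aggregates like MIN are computed per group after WHERE runs

Fix: Use HAVING for the per-group MIN condition

Corrected query:
SELECT category, MIN(price) FROM products GROUP BY category HAVING MIN(price) >= 165.82

Result:
category | MIN(price)
---------+-----------
Garden   | 1033.23   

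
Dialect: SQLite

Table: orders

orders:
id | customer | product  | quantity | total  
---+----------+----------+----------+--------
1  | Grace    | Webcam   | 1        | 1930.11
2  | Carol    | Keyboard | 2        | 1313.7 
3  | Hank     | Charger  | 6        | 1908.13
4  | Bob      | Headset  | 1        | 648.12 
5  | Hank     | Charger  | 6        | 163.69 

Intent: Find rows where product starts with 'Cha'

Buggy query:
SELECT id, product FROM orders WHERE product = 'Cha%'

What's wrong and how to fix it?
Bug: Wildcards only work with LIKE; '=' treats '%' as a literal character

Fix: Use LIKE for wildcard pattern matching

Corrected query:
SELECT id, product FROM orders WHERE product LIKE 'Cha%'

Result:
id | product
---+--------
3  | Charger
5  | Charger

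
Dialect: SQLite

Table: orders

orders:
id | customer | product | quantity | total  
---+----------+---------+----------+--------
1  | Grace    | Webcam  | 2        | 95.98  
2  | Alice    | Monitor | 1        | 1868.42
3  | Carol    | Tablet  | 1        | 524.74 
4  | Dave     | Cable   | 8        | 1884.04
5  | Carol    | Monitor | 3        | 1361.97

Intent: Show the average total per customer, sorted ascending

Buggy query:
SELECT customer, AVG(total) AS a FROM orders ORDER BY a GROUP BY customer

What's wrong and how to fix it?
Bug: GROUP BY must precede ORDER BY

Fix: Reorder: SELECT … FROM … GROUP BY … ORDER BY …

Corrected query:
SELECT customer, AVG(total) AS a FROM orders GROUP BY customer ORDER BY a

Result:
customer | a      
---------+--------
Grace    | 95.98  
Carol    | 943.355
Alice    | 1868.42
Dave     | 1884.04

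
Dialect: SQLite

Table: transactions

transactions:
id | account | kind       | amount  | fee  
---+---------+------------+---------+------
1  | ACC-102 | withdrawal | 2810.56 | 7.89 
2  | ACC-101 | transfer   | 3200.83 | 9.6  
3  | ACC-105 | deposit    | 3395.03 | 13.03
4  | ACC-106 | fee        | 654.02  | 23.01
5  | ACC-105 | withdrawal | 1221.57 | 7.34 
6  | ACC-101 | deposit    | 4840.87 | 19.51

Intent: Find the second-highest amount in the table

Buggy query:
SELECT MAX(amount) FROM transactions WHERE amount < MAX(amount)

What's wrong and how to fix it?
Bug: The inner MAX is an aggregate inside WHERE, which is not allowed

Fix: Put the inner MAX in a scalar subquery

Corrected query:
SELECT MAX(amount) FROM transactions WHERE amount < (SELECT MAX(amount) FROM transactions)

Result:
MAX(amount)
-----------
3395.03    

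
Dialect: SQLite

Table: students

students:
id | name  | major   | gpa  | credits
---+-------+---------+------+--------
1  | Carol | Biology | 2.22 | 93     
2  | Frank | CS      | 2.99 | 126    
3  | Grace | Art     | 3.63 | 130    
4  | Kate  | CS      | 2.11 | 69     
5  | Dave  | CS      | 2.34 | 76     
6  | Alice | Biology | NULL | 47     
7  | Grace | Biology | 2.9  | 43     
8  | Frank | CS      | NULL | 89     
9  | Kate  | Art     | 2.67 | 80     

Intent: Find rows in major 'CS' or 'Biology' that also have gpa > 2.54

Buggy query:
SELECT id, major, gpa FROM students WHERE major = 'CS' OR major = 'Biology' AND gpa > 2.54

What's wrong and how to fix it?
Bug: AND binds tighter than OR, so this parses as major = 'CS' OR (major = 'Biology' AND gpa > 2.54)

Fix: Add parentheses around the OR so the AND applies to both alternatives

Corrected query:
SELECT id, major, gpa FROM students WHERE (major = 'CS' OR major = 'Biology') AND gpa > 2.54

Result:
id | major   | gpa 
---+---------+-----
2  | CS      | 2.99
7  | Biology | 2.9 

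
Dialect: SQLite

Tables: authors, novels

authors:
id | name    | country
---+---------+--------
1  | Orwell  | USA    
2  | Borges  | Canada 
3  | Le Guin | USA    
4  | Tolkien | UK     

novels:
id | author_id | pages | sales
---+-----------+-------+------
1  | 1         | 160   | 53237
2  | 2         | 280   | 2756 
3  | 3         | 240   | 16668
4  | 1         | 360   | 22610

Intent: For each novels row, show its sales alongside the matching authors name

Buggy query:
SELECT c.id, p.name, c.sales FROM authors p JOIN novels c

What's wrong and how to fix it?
Bug: JOIN with no ON clause produces a cartesian product; every novels row pairs with every authors row

Fix: Add ON c.author_id = p.id to the JOIN

Corrected query:
SELECT c.id, p.name, c.sales FROM authors p JOIN novels c ON c.author_id = p.id

Result:
id | name    | sales
---+---------+------
1  | Orwell  | 53237
2  | Borges  | 2756 
3  | Le Guin | 16668
4  | Orwell  | 22610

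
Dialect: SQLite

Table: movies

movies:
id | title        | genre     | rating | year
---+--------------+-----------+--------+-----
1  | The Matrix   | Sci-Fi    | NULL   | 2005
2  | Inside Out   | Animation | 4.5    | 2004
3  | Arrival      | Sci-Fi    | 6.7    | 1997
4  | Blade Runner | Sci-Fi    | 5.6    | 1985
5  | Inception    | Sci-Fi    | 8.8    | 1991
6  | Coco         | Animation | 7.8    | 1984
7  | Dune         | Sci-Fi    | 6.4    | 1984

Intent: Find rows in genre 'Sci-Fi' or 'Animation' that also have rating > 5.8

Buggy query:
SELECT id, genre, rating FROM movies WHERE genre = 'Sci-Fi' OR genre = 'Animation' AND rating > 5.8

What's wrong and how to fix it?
Bug: AND binds tighter than OR, so this parses as genre = 'Sci-Fi' OR (genre = 'Animation' AND rating > 5.8)

Fix: Add parentheses around the OR so the AND applies to both alternatives

Corrected query:
SELECT id, genre, rating FROM movies WHERE (genre = 'Sci-Fi' OR genre = 'Animation') AND rating > 5.8

Result:
id | genre     | rating
---+-----------+-------
3  | Sci-Fi    | 6.7   
5  | Sci-Fi    | 8.8   
6  | Animation | 7.8   
7  | Sci-Fi    | 6.4   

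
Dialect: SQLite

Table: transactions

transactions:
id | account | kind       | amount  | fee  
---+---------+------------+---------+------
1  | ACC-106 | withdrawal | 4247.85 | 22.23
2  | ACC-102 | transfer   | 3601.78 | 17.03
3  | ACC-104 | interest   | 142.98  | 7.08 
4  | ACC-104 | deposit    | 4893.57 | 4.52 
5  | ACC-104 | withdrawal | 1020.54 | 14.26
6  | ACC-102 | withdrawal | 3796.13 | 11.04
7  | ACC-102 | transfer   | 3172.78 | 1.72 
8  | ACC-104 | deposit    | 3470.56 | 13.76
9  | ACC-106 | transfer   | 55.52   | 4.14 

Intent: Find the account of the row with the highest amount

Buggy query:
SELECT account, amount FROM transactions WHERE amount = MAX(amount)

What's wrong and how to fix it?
Bug: MAX(amount) is an aggregate and cannot be used directly in WHERE

Fix: Wrap MAX in a scalar subquery so WHERE compares against a single value

Corrected query:
SELECT account, amount FROM transactions WHERE amount = (SELECT MAX(amount) FROM transactions)

Result:
account | amount 
--------+--------
ACC-104 | 4893.57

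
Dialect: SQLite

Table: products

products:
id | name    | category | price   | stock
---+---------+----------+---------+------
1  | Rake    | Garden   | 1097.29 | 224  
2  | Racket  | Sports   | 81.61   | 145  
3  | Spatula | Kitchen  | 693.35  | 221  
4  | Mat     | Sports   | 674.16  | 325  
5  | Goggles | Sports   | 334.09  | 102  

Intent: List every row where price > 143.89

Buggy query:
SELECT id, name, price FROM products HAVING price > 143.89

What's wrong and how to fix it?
Bug: This is a non-aggregate query (no GROUP BY, no aggregates), so in SQLite the HAVING clause is invalid here; a row-level condition belongs in WHERE

Fix: Use WHERE for row-level filtering

Corrected query:
SELECT id, name, price FROM products WHERE price > 143.89

Result:
id | name    | price  
---+---------+--------
1  | Rake    | 1097.29
3  | Spatula | 693.35 
4  | Mat     | 674.16 
5  | Goggles | 334.09 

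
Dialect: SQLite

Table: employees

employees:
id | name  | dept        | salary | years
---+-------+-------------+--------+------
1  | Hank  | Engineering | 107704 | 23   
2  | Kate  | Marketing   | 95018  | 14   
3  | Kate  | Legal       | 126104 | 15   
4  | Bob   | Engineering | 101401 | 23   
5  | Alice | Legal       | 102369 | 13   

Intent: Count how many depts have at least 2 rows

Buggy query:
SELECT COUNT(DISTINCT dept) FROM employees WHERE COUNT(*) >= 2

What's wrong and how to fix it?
Bug: COUNT(*) cannot appear in WHERE; the per-group count doesn't exist yet

Fix: Group first with HAVING COUNT(*) >= 2, then COUNT the resulting groups

Corrected query:
SELECT COUNT(*) FROM (SELECT dept FROM employees GROUP BY dept HAVING COUNT(*) >= 2)

Result:
COUNT(*)
--------
2       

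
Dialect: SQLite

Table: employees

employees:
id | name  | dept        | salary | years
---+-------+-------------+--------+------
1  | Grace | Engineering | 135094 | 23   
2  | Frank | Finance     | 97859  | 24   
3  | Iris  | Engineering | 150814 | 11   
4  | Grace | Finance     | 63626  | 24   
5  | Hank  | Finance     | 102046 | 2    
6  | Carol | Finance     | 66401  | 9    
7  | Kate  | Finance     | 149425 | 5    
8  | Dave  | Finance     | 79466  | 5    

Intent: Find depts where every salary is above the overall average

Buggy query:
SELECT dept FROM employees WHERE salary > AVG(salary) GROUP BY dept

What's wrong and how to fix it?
Bug: WHERE evaluates per row before aggregation, so AVG() is unavailable

Fix: Use a subquery for AVG and a HAVING MIN(...) filter so the condition holds for every row in the group

Corrected query:
SELECT dept FROM employees GROUP BY dept HAVING MIN(salary) > (SELECT AVG(salary) FROM employees)

Result:
dept       
-----------
Engineering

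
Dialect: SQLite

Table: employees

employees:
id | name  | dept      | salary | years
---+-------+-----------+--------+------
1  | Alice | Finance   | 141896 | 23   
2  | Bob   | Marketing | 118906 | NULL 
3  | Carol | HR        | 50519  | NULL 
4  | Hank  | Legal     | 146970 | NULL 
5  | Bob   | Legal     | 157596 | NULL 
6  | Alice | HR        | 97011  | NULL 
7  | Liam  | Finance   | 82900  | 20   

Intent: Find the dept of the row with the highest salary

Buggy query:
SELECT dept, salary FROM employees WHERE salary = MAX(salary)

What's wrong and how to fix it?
Bug: MAX(salary) is an aggregate and cannot be used directly in WHERE

Fix: Wrap MAX in a scalar subquery so WHERE compares against a single value

Corrected query:
SELECT dept, salary FROM employees WHERE salary = (SELECT MAX(salary) FROM employees)

Result:
dept  | salary
------+-------
Legal | 157596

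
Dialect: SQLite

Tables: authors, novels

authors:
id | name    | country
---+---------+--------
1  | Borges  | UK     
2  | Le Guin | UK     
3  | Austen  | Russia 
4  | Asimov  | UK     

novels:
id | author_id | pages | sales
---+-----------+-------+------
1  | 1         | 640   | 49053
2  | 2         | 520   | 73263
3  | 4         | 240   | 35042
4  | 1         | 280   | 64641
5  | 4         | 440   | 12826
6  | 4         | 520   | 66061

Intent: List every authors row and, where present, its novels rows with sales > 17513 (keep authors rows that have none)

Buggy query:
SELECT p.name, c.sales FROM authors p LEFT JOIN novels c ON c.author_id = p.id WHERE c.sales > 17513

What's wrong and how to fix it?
Bug: Filtering c.sales in WHERE discards the NULL rows produced by LEFT JOIN, turning it into an inner join

Fix: Put 'c.sales > 17513' in the JOIN's ON clause instead of WHERE

Corrected query:
SELECT p.name, c.sales FROM authors p LEFT JOIN novels c ON c.author_id = p.id AND c.sales > 17513

Result:
name    | sales
--------+------
Borges  | 49053
Borges  | 64641
Le Guin | 73263
Austen  | NULL 
Asimov  | 35042
Asimov  | 66061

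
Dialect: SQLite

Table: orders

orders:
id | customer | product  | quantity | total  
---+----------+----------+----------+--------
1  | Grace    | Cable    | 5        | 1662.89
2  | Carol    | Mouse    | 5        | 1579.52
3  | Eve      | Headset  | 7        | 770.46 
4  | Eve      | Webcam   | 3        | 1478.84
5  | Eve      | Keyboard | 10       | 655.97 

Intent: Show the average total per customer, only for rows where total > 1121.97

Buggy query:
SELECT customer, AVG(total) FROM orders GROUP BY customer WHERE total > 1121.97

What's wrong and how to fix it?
Bug: WHERE cannot follow GROUP BY

Fix: Move the WHERE clause before GROUP BY

Corrected query:
SELECT customer, AVG(total) FROM orders WHERE total > 1121.97 GROUP BY customer

Result:
customer | AVG(total)
---------+-----------
Carol    | 1579.52   
Eve      | 1478.84   
Grace    | 1662.89   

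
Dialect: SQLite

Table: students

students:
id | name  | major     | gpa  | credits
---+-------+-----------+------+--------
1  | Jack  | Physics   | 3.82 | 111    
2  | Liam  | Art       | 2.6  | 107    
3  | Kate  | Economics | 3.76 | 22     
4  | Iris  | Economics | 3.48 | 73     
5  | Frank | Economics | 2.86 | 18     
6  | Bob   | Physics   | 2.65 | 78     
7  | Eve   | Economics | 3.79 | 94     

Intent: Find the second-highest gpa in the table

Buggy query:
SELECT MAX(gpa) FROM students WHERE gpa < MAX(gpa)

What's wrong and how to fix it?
Bug: The inner MAX is an aggregate inside WHERE, which is not allowed

Fix: Compute the overall MAX in a subquery, then take MAX of rows below it

Corrected query:
SELECT MAX(gpa) FROM students WHERE gpa < (SELECT MAX(gpa) FROM students)

Result:
MAX(gpa)
--------
3.79    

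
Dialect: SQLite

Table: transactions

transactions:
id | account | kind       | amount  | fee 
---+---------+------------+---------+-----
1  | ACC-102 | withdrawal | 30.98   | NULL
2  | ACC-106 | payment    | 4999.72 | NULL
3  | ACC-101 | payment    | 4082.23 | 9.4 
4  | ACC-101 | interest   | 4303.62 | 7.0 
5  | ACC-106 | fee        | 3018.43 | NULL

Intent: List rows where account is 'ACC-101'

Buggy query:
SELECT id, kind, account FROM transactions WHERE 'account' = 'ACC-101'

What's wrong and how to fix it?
Bug: 'account' in single quotes is a string literal, not the column; the comparison is literal-vs-literal and never true

Fix: Reference the column as account without single quotes

Corrected query:
SELECT id, kind, account FROM transactions WHERE account = 'ACC-101'

Result:
id | kind     | account
---+----------+--------
3  | payment  | ACC-101
4  | interest | ACC-101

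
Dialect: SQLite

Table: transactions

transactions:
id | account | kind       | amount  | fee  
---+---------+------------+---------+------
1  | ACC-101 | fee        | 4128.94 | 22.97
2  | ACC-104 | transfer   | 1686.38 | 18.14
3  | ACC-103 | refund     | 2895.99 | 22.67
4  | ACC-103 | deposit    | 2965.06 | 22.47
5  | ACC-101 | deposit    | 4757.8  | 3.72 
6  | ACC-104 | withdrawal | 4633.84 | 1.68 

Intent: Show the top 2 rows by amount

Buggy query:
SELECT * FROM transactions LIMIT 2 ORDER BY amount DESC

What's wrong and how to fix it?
Bug: LIMIT must come after ORDER BY

Fix: Swap the clauses: ORDER BY first, then LIMIT

Corrected query:
SELECT * FROM transactions ORDER BY amount DESC LIMIT 2

Result:
id | account | kind       | amount  | fee 
---+---------+------------+---------+-----
5  | ACC-101 | deposit    | 4757.8  | 3.72
6  | ACC-104 | withdrawal | 4633.84 | 1.68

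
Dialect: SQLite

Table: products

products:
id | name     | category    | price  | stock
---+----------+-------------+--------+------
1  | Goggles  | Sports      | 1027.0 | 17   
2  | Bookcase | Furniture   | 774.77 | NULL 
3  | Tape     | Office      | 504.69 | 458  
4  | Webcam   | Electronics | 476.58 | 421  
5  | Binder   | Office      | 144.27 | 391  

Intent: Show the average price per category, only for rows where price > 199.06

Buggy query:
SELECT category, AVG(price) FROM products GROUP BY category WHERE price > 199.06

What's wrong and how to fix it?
Bug: Row-level WHERE must come before GROUP BY in the clause order

Fix: Move the WHERE clause before GROUP BY

Corrected query:
SELECT category, AVG(price) FROM products WHERE price > 199.06 GROUP BY category

Result:
category    | AVG(price)
------------+-----------
Electronics | 476.58    
Furniture   | 774.77    
Office      | 504.69    
Sports      | 1027      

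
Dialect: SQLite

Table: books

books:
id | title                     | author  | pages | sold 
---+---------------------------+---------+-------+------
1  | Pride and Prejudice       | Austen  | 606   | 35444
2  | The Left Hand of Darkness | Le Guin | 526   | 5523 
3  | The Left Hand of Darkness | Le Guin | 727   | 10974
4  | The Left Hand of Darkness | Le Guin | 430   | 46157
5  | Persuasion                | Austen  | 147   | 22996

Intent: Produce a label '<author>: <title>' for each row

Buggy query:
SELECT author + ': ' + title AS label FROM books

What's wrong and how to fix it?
Bug: '+' is numeric addition; on text columns SQLite converts them to 0 instead of concatenating

Fix: Replace + with || to concatenate text

Corrected query:
SELECT author || ': ' || title AS label FROM books

Result:
label                             
----------------------------------
Austen: Pride and Prejudice       
Le Guin: The Left Hand of Darkness
Le Guin: The Left Hand of Darkness
Le Guin: The Left Hand of Darkness
Austen: Persuasion                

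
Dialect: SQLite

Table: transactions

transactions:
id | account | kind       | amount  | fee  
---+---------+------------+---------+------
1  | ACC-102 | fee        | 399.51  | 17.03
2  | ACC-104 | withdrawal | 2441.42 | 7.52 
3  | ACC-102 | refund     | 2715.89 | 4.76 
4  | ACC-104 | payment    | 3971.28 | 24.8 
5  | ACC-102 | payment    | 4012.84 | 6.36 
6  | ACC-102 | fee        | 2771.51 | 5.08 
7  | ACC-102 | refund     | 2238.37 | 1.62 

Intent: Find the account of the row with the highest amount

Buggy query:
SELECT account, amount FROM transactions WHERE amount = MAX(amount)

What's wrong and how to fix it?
Bug: MAX(amount) is an aggregate and cannot be used directly in WHERE

Fix: Wrap MAX in a scalar subquery so WHERE compares against a single value

Corrected query:
SELECT account, amount FROM transactions WHERE amount = (SELECT MAX(amount) FROM transactions)

Result:
account | amount 
--------+--------
ACC-102 | 4012.84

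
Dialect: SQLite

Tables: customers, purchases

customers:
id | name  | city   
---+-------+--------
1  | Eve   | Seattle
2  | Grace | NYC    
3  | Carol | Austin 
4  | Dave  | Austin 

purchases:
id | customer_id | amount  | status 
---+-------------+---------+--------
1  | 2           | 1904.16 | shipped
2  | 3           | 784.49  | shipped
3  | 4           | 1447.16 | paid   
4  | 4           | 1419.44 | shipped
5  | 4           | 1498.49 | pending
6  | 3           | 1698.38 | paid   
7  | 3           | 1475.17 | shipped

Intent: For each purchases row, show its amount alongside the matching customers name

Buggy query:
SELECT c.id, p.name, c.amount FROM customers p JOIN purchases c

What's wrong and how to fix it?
Bug: Missing join condition: each purchases row is matched to all customers rows instead of just its own

Fix: Specify the join condition linking the foreign key to the parent id

Corrected query:
SELECT c.id, p.name, c.amount FROM customers p JOIN purchases c ON c.customer_id = p.id

Result:
id | name  | amount 
---+-------+--------
1  | Grace | 1904.16
2  | Carol | 784.49 
3  | Dave  | 1447.16
4  | Dave  | 1419.44
5  | Dave  | 1498.49
6  | Carol | 1698.38
7  | Carol | 1475.17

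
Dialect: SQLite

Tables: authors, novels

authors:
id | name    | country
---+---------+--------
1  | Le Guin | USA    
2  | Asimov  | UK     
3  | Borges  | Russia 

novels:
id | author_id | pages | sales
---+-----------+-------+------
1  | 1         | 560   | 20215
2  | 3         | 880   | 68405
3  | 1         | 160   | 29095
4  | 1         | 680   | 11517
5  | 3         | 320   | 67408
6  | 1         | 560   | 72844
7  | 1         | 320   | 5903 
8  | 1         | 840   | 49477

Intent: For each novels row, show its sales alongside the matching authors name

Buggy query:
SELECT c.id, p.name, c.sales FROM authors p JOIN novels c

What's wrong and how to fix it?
Bug: Missing join condition: each novels row is matched to all authors rows instead of just its own

Fix: Add ON c.author_id = p.id to the JOIN

Corrected query:
SELECT c.id, p.name, c.sales FROM authors p JOIN novels c ON c.author_id = p.id

Result:
id | name    | sales
---+---------+------
1  | Le Guin | 20215
2  | Borges  | 68405
3  | Le Guin | 29095
4  | Le Guin | 11517
5  | Borges  | 67408
6  | Le Guin | 72844
7  | Le Guin | 5903 
8  | Le Guin | 49477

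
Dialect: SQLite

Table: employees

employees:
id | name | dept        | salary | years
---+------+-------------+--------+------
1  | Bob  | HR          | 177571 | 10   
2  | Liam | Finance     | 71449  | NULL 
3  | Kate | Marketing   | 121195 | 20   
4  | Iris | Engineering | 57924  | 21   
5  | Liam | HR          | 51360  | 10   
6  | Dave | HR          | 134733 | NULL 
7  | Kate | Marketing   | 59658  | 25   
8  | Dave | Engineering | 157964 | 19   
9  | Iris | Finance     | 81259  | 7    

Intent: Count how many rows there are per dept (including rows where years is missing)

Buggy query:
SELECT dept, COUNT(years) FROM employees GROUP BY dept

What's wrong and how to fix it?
Bug: COUNT(column) counts non-NULL values only; rows with NULL years aren't counted

Fix: Use COUNT(*) to count all rows regardless of NULL

Corrected query:
SELECT dept, COUNT(*) FROM employees GROUP BY dept

Result:
dept        | COUNT(*)
------------+---------
Engineering | 2       
Finance     | 2       
HR          | 3       
Marketing   | 2       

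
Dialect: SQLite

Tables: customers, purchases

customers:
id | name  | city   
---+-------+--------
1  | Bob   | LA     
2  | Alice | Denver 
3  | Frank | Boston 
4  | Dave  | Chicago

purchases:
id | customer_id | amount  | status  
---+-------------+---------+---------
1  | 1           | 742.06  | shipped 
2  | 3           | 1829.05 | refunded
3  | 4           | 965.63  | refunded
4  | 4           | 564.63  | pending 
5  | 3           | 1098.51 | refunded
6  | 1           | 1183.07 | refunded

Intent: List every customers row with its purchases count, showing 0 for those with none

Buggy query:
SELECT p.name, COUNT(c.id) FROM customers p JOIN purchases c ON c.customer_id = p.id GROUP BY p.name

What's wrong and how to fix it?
Bug: An inner join excludes parents with zero children

Fix: Switch to LEFT JOIN to retain unmatched parent rows

Corrected query:
SELECT p.name, COUNT(c.id) FROM customers p LEFT JOIN purchases c ON c.customer_id = p.id GROUP BY p.name

Result:
name  | COUNT(c.id)
------+------------
Alice | 0          
Bob   | 2          
Dave  | 2          
Frank | 2          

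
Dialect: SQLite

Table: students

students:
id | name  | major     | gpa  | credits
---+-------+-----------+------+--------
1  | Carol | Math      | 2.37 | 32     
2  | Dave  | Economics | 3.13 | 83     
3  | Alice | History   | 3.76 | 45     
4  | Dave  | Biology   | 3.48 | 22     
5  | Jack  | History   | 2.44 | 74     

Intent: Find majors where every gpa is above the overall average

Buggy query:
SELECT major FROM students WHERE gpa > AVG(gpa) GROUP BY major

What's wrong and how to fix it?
Bug: AVG() is an aggregate; it can't sit directly in WHERE

Fix: Compute the overall average in a scalar subquery and compare each group's MIN against it in HAVING

Corrected query:
SELECT major FROM students GROUP BY major HAVING MIN(gpa) > (SELECT AVG(gpa) FROM students)

Result:
major    
---------
Biology  
Economics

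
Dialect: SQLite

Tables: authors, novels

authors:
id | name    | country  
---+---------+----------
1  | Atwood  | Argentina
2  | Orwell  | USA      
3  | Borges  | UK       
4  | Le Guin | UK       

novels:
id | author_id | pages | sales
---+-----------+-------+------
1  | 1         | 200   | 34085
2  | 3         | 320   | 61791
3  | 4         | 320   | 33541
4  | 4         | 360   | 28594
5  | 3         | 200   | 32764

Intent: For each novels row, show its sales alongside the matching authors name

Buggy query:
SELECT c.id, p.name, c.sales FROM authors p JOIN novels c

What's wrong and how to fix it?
Bug: JOIN with no ON clause produces a cartesian product; every novels row pairs with every authors row

Fix: Specify the join condition linking the foreign key to the parent id

Corrected query:
SELECT c.id, p.name, c.sales FROM authors p JOIN novels c ON c.author_id = p.id

Result:
id | name    | sales
---+---------+------
1  | Atwood  | 34085
2  | Borges  | 61791
3  | Le Guin | 33541
4  | Le Guin | 28594
5  | Borges  | 32764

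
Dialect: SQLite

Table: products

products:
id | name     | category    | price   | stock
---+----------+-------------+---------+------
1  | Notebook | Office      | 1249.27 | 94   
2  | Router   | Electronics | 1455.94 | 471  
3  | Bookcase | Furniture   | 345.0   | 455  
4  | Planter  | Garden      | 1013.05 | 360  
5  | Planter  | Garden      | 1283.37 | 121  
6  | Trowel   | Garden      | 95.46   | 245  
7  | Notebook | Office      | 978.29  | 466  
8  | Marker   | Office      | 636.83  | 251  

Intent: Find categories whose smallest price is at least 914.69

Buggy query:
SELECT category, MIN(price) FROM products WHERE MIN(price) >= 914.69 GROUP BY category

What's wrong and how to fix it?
Bug: Aggregates like MIN are computed per group after WHERE runs

Fix: Use HAVING for the per-group MIN condition

Corrected query:
SELECT category, MIN(price) FROM products GROUP BY category HAVING MIN(price) >= 914.69

Result:
category    | MIN(price)
------------+-----------
Electronics | 1455.94   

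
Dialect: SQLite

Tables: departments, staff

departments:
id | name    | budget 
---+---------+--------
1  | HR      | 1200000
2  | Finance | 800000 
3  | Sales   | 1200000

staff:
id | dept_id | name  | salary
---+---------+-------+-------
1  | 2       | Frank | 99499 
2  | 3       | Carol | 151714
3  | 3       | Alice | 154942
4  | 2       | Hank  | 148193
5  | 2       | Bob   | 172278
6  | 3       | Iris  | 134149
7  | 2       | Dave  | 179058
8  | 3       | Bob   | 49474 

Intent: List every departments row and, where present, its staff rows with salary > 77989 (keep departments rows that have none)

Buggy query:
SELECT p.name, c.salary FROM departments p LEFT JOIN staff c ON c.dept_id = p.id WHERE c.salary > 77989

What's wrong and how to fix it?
Bug: Filtering c.salary in WHERE discards the NULL rows produced by LEFT JOIN, turning it into an inner join

Fix: Move the right-table condition into the ON clause so unmatched parents are kept

Corrected query:
SELECT p.name, c.salary FROM departments p LEFT JOIN staff c ON c.dept_id = p.id AND c.salary > 77989

Result:
name    | salary
--------+-------
HR      | NULL  
Finance | 99499 
Finance | 148193
Finance | 172278
Finance | 179058
Sales   | 134149
Sales   | 151714
Sales   | 154942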